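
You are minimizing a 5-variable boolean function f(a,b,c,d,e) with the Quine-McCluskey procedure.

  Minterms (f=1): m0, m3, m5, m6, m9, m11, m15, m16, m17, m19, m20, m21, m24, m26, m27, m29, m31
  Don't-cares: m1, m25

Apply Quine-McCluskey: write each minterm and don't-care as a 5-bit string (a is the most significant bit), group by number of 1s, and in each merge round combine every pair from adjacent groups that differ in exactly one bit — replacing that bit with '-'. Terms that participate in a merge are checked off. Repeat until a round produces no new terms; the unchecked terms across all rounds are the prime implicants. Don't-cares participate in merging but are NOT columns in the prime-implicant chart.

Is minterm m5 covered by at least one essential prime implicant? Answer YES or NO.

size-2^0 implicants → 00000(✓)  00001(✓)  00011(✓)  00101(✓)  00110  01001(✓)  01011(✓)  01111(✓)  10000(✓)  10001(✓)  10011(✓)  10100(✓)  10101(✓)  11000(✓)  11001(✓)  11010(✓)  11011(✓)  11101(✓)  11111(✓)
size-2^1 implicants → -0000(✓)  -0001(✓)  -0011(✓)  -0101(✓)  -1001(✓)  -1011(✓)  -1111(✓)  0-001(✓)  0-011(✓)  00-01(✓)  000-1(✓)  0000-(✓)  01-11(✓)  010-1(✓)  1-000(✓)  1-001(✓)  1-011(✓)  1-101(✓)  10-00(✓)  10-01(✓)  100-1(✓)  1000-(✓)  1010-(✓)  11-01(✓)  11-11(✓)  110-0(✓)  110-1(✓)  1100-(✓)  1101-(✓)  111-1(✓)
size-2^2 implicants → --001(✓)  --011(✓)  -0-01  -00-1(✓)  -000-  -1-11  -10-1(✓)  0-0-1(✓)  1--01  1-0-1(✓)  1-00-  10-0-  11--1  110--
size-2^3 implicants → --0-1
Unchecked terms (primes): --0-1, -0-01, -000-, -1-11, 00110, 1--01, 1-00-, 10-0-, 11--1, 110--
Minterm coverage:
  m0 ⊆ -000- [E]
  m3 ⊆ --0-1 [E]
  m5 ⊆ -0-01 [E]
  m6 ⊆ 00110 [E]
  m9 ⊆ --0-1 [E]
  m11 ⊆ --0-1,-1-11
  m15 ⊆ -1-11 [E]
  m16 ⊆ -000-,1-00-,10-0-
  m17 ⊆ --0-1,-0-01,-000-,1--01,1-00-,10-0-
  m19 ⊆ --0-1 [E]
  m20 ⊆ 10-0- [E]
  m21 ⊆ -0-01,1--01,10-0-
  m24 ⊆ 1-00-,110--
  m26 ⊆ 110-- [E]
  m27 ⊆ --0-1,-1-11,11--1,110--
  m29 ⊆ 1--01,11--1
  m31 ⊆ -1-11,11--1
E = {--0-1, -0-01, -000-, -1-11, 00110, 10-0-, 110--}

YES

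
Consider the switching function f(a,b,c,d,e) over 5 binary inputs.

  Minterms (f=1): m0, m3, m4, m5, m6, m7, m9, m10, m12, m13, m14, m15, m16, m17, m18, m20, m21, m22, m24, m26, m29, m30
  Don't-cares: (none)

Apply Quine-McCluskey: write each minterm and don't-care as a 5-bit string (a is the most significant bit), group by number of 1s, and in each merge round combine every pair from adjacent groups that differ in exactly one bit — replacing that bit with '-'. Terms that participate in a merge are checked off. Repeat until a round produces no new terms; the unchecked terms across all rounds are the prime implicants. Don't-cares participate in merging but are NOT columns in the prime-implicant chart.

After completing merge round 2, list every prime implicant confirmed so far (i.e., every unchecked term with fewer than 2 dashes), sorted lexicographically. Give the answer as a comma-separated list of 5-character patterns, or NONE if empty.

00-11, 01-01

[col 0] 00000*, 00011*, 00100*, 00101*, 00110*, 00111*, 01001*, 01010*, 01100*, 01101*, 01110*, 01111*, 10000*, 10001*, 10010*, 10100*, 10101*, 10110*, 11000*, 11010*, 11101*, 11110*
[col 1] -0000*, -0100*, -0101*, -0110*, -1010*, -1101*, -1110*, 0-100*, 0-101*, 0-110*, 0-111*, 00-00*, 00-11, 001-0*, 001-1*, 0010-*, 0011-*, 01-01, 01-10*, 011-0*, 011-1*, 0110-*, 0111-*, 1-000*, 1-010*, 1-101*, 1-110*, 10-00*, 10-01*, 10-10*, 100-0*, 1000-*, 101-0*, 1010-*, 11-10*, 110-0*
[col 2] --101, --110, -0-00, -01-0, -010-, -1-10, 0-1-0*, 0-1-1*, 0-10-*, 0-11-*, 001--*, 011--*, 1--10, 1-0-0, 10--0, 10-0-
[col 3] 0-1--
Prime implicants: --101, --110, -0-00, -01-0, -010-, -1-10, 0-1--, 00-11, 01-01, 1--10, 1-0-0, 10--0, 10-0-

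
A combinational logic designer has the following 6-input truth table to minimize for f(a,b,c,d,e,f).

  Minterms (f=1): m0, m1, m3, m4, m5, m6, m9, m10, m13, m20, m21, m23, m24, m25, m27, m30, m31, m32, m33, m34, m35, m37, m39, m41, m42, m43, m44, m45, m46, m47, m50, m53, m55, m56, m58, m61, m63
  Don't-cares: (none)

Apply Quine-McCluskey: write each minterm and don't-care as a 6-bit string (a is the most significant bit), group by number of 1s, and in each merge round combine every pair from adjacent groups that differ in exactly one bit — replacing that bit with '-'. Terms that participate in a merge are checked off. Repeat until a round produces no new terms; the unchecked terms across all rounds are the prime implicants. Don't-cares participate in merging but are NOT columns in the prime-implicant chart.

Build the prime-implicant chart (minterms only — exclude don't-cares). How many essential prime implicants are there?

size-2^0 implicants → 000000(✓)  000001(✓)  000011(✓)  000100(✓)  000101(✓)  000110(✓)  001001(✓)  001010(✓)  001101(✓)  010100(✓)  010101(✓)  010111(✓)  011000(✓)  011001(✓)  011011(✓)  011110(✓)  011111(✓)  100000(✓)  100001(✓)  100010(✓)  100011(✓)  100101(✓)  100111(✓)  101001(✓)  101010(✓)  101011(✓)  101100(✓)  101101(✓)  101110(✓)  101111(✓)  110010(✓)  110101(✓)  110111(✓)  111000(✓)  111010(✓)  111101(✓)  111111(✓)
size-2^1 implicants → -00000(✓)  -00001(✓)  -00011(✓)  -00101(✓)  -01001(✓)  -01010  -01101(✓)  -10101(✓)  -10111(✓)  -11000  -11111(✓)  0-0100(✓)  0-0101(✓)  0-1001  00-001(✓)  00-101(✓)  000-00(✓)  000-01(✓)  0000-1(✓)  00000-(✓)  0001-0  00010-(✓)  001-01(✓)  01-111(✓)  0101-1(✓)  01010-(✓)  011-11  0110-1  01100-  01111-  1-0010(✓)  1-0101(✓)  1-0111(✓)  1-1010(✓)  1-1101(✓)  1-1111(✓)  10-001(✓)  10-010(✓)  10-011(✓)  10-101(✓)  10-111(✓)  100-01(✓)  100-11(✓)  1000-0(✓)  1000-1(✓)  10000-(✓)  10001-(✓)  1001-1(✓)  101-01(✓)  101-10(✓)  101-11(✓)  1010-1(✓)  10101-(✓)  1011-0(✓)  1011-1(✓)  10110-(✓)  10111-(✓)  11-010(✓)  11-101(✓)  11-111(✓)  1101-1(✓)  1110-0  1111-1(✓)
size-2^2 implicants → --0101  -0-001(✓)  -0-101(✓)  -00-01(✓)  -000-1  -0000-  -01-01(✓)  -1-111  -101-1  0-010-  00--01(✓)  000-0-  1--010  1--101(✓)  1--111(✓)  1-01-1(✓)  1-11-1(✓)  10--01(✓)  10--11(✓)  10-0-1(✓)  10-01-  10-1-1(✓)  100--1(✓)  1000--  101--1(✓)  101-1-  1011--  11-1-1(✓)
size-2^3 implicants → -0--01  1--1-1  10---1
Unchecked terms (primes): --0101, -0--01, -000-1, -0000-, -01010, -1-111, -101-1, -11000, 0-010-, 0-1001, 000-0-, 0001-0, 011-11, 0110-1, 01100-, 01111-, 1--010, 1--1-1, 10---1, 10-01-, 1000--, 101-1-, 1011--, 1110-0
Minterm coverage:
  m0 ⊆ -0000-,000-0-
  m1 ⊆ -0--01,-000-1,-0000-,000-0-
  m3 ⊆ -000-1 [E]
  m4 ⊆ 0-010-,000-0-,0001-0
  m5 ⊆ --0101,-0--01,0-010-,000-0-
  m6 ⊆ 0001-0 [E]
  m9 ⊆ -0--01,0-1001
  m10 ⊆ -01010 [E]
  m13 ⊆ -0--01 [E]
  m20 ⊆ 0-010- [E]
  m21 ⊆ --0101,-101-1,0-010-
  m23 ⊆ -1-111,-101-1
  m24 ⊆ -11000,01100-
  m25 ⊆ 0-1001,0110-1,01100-
  m27 ⊆ 011-11,0110-1
  m30 ⊆ 01111- [E]
  m31 ⊆ -1-111,011-11,01111-
  m32 ⊆ -0000-,1000--
  m33 ⊆ -0--01,-000-1,-0000-,10---1,1000--
  m34 ⊆ 1--010,10-01-,1000--
  m35 ⊆ -000-1,10---1,10-01-,1000--
  m37 ⊆ --0101,-0--01,1--1-1,10---1
  m39 ⊆ 1--1-1,10---1
  m41 ⊆ -0--01,10---1
  m42 ⊆ -01010,1--010,10-01-,101-1-
  m43 ⊆ 10---1,10-01-,101-1-
  m44 ⊆ 1011-- [E]
  m45 ⊆ -0--01,1--1-1,10---1,1011--
  m46 ⊆ 101-1-,1011--
  m47 ⊆ 1--1-1,10---1,101-1-,1011--
  m50 ⊆ 1--010 [E]
  m53 ⊆ --0101,-101-1,1--1-1
  m55 ⊆ -1-111,-101-1,1--1-1
  m56 ⊆ -11000,1110-0
  m58 ⊆ 1--010,1110-0
  m61 ⊆ 1--1-1 [E]
  m63 ⊆ -1-111,1--1-1
E = {-0--01, -000-1, -01010, 0-010-, 0001-0, 01111-, 1--010, 1--1-1, 1011--}

9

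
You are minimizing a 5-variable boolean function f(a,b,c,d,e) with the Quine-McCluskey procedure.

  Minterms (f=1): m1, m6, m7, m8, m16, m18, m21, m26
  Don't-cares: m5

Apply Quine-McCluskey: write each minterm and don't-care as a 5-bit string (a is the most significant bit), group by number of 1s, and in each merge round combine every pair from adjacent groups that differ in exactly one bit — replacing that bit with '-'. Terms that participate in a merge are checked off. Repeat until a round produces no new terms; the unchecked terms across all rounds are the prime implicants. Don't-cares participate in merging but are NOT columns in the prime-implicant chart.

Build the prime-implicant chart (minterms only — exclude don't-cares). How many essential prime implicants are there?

size-2^0 implicants → 00001(✓)  00101(✓)  00110(✓)  00111(✓)  01000  10000(✓)  10010(✓)  10101(✓)  11010(✓)
size-2^1 implicants → -0101  00-01  001-1  0011-  1-010  100-0
Unchecked terms (primes): -0101, 00-01, 001-1, 0011-, 01000, 1-010, 100-0
Minterm coverage:
  m1 ⊆ 00-01 [E]
  m6 ⊆ 0011- [E]
  m7 ⊆ 001-1,0011-
  m8 ⊆ 01000 [E]
  m16 ⊆ 100-0 [E]
  m18 ⊆ 1-010,100-0
  m21 ⊆ -0101 [E]
  m26 ⊆ 1-010 [E]
E = {-0101, 00-01, 0011-, 01000, 1-010, 100-0}

6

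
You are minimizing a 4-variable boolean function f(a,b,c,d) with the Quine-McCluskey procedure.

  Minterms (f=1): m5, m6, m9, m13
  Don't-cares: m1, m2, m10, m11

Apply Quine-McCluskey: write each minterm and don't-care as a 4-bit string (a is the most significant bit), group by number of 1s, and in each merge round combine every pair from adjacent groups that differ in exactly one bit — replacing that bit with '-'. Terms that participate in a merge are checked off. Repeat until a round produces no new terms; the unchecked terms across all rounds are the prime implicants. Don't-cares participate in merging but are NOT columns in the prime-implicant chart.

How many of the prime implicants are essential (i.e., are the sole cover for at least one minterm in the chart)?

size-2^0 implicants → 0001(✓)  0010(✓)  0101(✓)  0110(✓)  1001(✓)  1010(✓)  1011(✓)  1101(✓)
size-2^1 implicants → -001(✓)  -010  -101(✓)  0-01(✓)  0-10  1-01(✓)  10-1  101-
size-2^2 implicants → --01
Unchecked terms (primes): --01, -010, 0-10, 10-1, 101-
Minterm coverage:
  m5 ⊆ --01 [E]
  m6 ⊆ 0-10 [E]
  m9 ⊆ --01,10-1
  m13 ⊆ --01 [E]
E = {--01, 0-10}

2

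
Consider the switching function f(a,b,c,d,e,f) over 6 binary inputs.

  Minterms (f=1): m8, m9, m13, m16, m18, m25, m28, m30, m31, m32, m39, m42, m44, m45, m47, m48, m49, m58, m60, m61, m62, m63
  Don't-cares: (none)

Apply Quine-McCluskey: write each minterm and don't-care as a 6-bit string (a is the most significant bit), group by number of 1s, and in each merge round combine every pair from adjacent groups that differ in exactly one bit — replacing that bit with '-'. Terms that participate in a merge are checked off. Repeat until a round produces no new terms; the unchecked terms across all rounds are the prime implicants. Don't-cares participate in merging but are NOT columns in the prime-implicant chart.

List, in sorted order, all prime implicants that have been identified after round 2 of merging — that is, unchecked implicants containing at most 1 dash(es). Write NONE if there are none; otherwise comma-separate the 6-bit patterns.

Round 0: 001000✓ 001001✓ 001101✓ 010000✓ 010010✓ 011001✓ 011100✓ 011110✓ 011111✓ 100000✓ 100111✓ 101010✓ 101100✓ 101101✓ 101111✓ 110000✓ 110001✓ 111010✓ 111100✓ 111101✓ 111110✓ 111111✓
Round 1: -01101 -10000 -11100✓ -11110✓ -11111✓ 0-1001 001-01 00100- 0100-0 0111-0✓ 01111-✓ 1-0000 1-1010 1-1100✓ 1-1101✓ 1-1111✓ 10-111 1011-1✓ 10110-✓ 11000- 111-10 1111-0✓ 1111-1✓ 11110-✓ 11111-✓
Round 2: -111-0 -1111- 1-11-1 1-110- 1111--
PIs = {-01101, -10000, -111-0, -1111-, 0-1001, 001-01, 00100-, 0100-0, 1-0000, 1-1010, 1-11-1, 1-110-, 10-111, 11000-, 111-10, 1111--}

-01101, -10000, 0-1001, 001-01, 00100-, 0100-0, 1-0000, 1-1010, 10-111, 11000-, 111-10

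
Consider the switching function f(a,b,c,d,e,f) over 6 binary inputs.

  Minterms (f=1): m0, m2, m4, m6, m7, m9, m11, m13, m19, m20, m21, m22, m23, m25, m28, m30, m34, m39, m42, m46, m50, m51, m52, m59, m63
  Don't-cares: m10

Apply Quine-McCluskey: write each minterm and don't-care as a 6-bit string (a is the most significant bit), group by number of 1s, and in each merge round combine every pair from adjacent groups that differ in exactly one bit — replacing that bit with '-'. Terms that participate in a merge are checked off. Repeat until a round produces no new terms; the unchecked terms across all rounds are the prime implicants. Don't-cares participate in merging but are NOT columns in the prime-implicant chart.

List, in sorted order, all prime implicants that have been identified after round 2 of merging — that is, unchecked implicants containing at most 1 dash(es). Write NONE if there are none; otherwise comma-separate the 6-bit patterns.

-00111, -10011, -10100, 0-1001, 001-01, 0010-1, 00101-, 010-11, 1-0010, 101-10, 11-011, 11001-, 111-11

size-2^0 implicants → 000000(✓)  000010(✓)  000100(✓)  000110(✓)  000111(✓)  001001(✓)  001010(✓)  001011(✓)  001101(✓)  010011(✓)  010100(✓)  010101(✓)  010110(✓)  010111(✓)  011001(✓)  011100(✓)  011110(✓)  100010(✓)  100111(✓)  101010(✓)  101110(✓)  110010(✓)  110011(✓)  110100(✓)  111011(✓)  111111(✓)
size-2^1 implicants → -00010(✓)  -00111  -01010(✓)  -10011  -10100  0-0100(✓)  0-0110(✓)  0-0111(✓)  0-1001  00-010(✓)  000-00(✓)  000-10(✓)  0000-0(✓)  0001-0(✓)  00011-(✓)  001-01  0010-1  00101-  01-100(✓)  01-110(✓)  010-11  0101-0(✓)  0101-1(✓)  01010-(✓)  01011-(✓)  0111-0(✓)  1-0010  10-010(✓)  101-10  11-011  11001-  111-11
size-2^2 implicants → -0-010  0-01-0  0-011-  000--0  01-1-0  0101--
Unchecked terms (primes): -0-010, -00111, -10011, -10100, 0-01-0, 0-011-, 0-1001, 000--0, 001-01, 0010-1, 00101-, 01-1-0, 010-11, 0101--, 1-0010, 101-10, 11-011, 11001-, 111-11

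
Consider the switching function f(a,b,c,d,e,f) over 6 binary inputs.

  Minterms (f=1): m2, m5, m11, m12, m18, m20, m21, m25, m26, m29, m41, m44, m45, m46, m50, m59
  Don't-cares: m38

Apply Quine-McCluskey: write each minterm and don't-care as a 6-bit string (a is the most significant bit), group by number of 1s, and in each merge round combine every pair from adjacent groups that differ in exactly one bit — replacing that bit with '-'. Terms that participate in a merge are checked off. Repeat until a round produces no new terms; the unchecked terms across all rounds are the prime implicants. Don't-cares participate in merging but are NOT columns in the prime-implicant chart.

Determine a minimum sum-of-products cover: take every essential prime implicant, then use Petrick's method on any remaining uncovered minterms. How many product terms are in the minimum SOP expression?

11

size-2^0 implicants → 000010(✓)  000101(✓)  001011  001100(✓)  010010(✓)  010100(✓)  010101(✓)  011001(✓)  011010(✓)  011101(✓)  100110(✓)  101001(✓)  101100(✓)  101101(✓)  101110(✓)  110010(✓)  111011
size-2^1 implicants → -01100  -10010  0-0010  0-0101  01-010  01-101  01010-  011-01  10-110  101-01  1011-0  10110-
Unchecked terms (primes): -01100, -10010, 0-0010, 0-0101, 001011, 01-010, 01-101, 01010-, 011-01, 10-110, 101-01, 1011-0, 10110-, 111011
Minterm coverage:
  m2 ⊆ 0-0010 [E]
  m5 ⊆ 0-0101 [E]
  m11 ⊆ 001011 [E]
  m12 ⊆ -01100 [E]
  m18 ⊆ -10010,0-0010,01-010
  m20 ⊆ 01010- [E]
  m21 ⊆ 0-0101,01-101,01010-
  m25 ⊆ 011-01 [E]
  m26 ⊆ 01-010 [E]
  m29 ⊆ 01-101,011-01
  m41 ⊆ 101-01 [E]
  m44 ⊆ -01100,1011-0,10110-
  m45 ⊆ 101-01,10110-
  m46 ⊆ 10-110,1011-0
  m50 ⊆ -10010 [E]
  m59 ⊆ 111011 [E]
E = {-01100, -10010, 0-0010, 0-0101, 001011, 01-010, 01010-, 011-01, 101-01, 111011}
Petrick residual → 10-110
Cover = b'cde'f' + bc'd'ef' + a'c'd'ef' + a'c'de'f + a'b'cd'ef + a'bd'ef' + a'bc'de' + a'bce'f + ab'def' + ab'ce'f + abcd'ef  |cover|=11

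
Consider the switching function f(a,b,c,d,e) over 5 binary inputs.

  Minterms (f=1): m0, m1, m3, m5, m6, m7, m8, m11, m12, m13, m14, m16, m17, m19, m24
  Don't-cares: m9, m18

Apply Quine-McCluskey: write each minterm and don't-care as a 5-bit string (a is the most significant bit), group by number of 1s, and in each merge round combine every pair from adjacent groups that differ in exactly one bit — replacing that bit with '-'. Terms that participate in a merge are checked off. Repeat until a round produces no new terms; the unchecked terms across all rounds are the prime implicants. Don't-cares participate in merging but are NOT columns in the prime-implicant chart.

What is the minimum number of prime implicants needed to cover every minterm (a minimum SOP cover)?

Round 0: 00000✓ 00001✓ 00011✓ 00101✓ 00110✓ 00111✓ 01000✓ 01001✓ 01011✓ 01100✓ 01101✓ 01110✓ 10000✓ 10001✓ 10010✓ 10011✓ 11000✓
Round 1: -0000✓ -0001✓ -0011✓ -1000✓ 0-000✓ 0-001✓ 0-011✓ 0-101✓ 0-110 00-01✓ 00-11✓ 000-1✓ 0000-✓ 001-1✓ 0011- 01-00✓ 01-01✓ 010-1✓ 0100-✓ 011-0 0110-✓ 1-000✓ 100-0✓ 100-1✓ 1000-✓ 1001-✓
Round 2: --000 -00-1 -000- 0--01 0-0-1 0-00- 00--1 01-0- 100--
PIs = {--000, -00-1, -000-, 0--01, 0-0-1, 0-00-, 0-110, 00--1, 0011-, 01-0-, 011-0, 100--}
Coverage chart:
  m0: --000,-000-,0-00-
  m1: -00-1,-000-,0--01,0-0-1,0-00-,00--1
  m3: -00-1,0-0-1,00--1
  m5: 0--01,00--1
  m6: 0-110,0011-
  m7: 00--1,0011-
  m8: --000,0-00-,01-0-
  m11: 0-0-1 ←essential
  m12: 01-0-,011-0
  m13: 0--01,01-0-
  m14: 0-110,011-0
  m16: --000,-000-,100--
  m17: -00-1,-000-,100--
  m19: -00-1,100--
  m24: --000 ←essential
Essential: --000, 0-0-1
Petrick residual → -00-1, 0--01, 0011-, 011-0
Min cover (6 terms): c'd'e' + b'c'e + a'd'e + a'c'e + a'b'cd + a'bce'

6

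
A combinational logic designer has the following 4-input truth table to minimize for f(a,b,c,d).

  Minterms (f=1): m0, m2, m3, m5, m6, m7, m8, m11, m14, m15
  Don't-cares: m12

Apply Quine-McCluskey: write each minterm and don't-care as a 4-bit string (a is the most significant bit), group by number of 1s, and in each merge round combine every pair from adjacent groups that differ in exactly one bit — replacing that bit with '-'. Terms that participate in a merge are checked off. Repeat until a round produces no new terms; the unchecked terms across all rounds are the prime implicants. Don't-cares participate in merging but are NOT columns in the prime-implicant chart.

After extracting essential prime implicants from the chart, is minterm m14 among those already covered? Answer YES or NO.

size-2^0 implicants → 0000(✓)  0010(✓)  0011(✓)  0101(✓)  0110(✓)  0111(✓)  1000(✓)  1011(✓)  1100(✓)  1110(✓)  1111(✓)
size-2^1 implicants → -000  -011(✓)  -110(✓)  -111(✓)  0-10(✓)  0-11(✓)  00-0  001-(✓)  01-1  011-(✓)  1-00  1-11(✓)  11-0  111-(✓)
size-2^2 implicants → --11  -11-  0-1-
Unchecked terms (primes): --11, -000, -11-, 0-1-, 00-0, 01-1, 1-00, 11-0
Minterm coverage:
  m0 ⊆ -000,00-0
  m2 ⊆ 0-1-,00-0
  m3 ⊆ --11,0-1-
  m5 ⊆ 01-1 [E]
  m6 ⊆ -11-,0-1-
  m7 ⊆ --11,-11-,0-1-,01-1
  m8 ⊆ -000,1-00
  m11 ⊆ --11 [E]
  m14 ⊆ -11-,11-0
  m15 ⊆ --11,-11-
E = {--11, 01-1}

NO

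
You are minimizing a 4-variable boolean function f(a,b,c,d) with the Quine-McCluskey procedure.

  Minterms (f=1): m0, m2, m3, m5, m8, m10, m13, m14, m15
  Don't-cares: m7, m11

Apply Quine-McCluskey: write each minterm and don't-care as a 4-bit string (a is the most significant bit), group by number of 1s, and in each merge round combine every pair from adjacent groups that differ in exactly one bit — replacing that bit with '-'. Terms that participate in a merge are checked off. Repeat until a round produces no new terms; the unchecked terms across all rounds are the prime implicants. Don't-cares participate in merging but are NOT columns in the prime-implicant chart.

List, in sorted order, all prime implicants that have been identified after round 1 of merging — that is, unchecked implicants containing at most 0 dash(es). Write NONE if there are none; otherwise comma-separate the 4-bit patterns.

NONE

[col 0] 0000*, 0010*, 0011*, 0101*, 0111*, 1000*, 1010*, 1011*, 1101*, 1110*, 1111*
[col 1] -000*, -010*, -011*, -101*, -111*, 0-11*, 00-0*, 001-*, 01-1*, 1-10*, 1-11*, 10-0*, 101-*, 11-1*, 111-*
[col 2] --11, -0-0, -01-, -1-1, 1-1-
Prime implicants: --11, -0-0, -01-, -1-1, 1-1-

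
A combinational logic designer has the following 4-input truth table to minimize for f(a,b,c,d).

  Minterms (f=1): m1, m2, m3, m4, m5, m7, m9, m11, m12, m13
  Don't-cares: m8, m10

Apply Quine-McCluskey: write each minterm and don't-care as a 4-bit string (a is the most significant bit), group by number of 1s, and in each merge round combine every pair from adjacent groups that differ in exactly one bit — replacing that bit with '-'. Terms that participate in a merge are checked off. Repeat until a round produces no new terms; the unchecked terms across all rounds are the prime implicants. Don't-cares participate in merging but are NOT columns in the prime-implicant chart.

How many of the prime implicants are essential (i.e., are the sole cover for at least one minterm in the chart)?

[col 0] 0001*, 0010*, 0011*, 0100*, 0101*, 0111*, 1000*, 1001*, 1010*, 1011*, 1100*, 1101*
[col 1] -001*, -010*, -011*, -100*, -101*, 0-01*, 0-11*, 00-1*, 001-*, 01-1*, 010-*, 1-00*, 1-01*, 10-0*, 10-1*, 100-*, 101-*, 110-*
[col 2] --01, -0-1, -01-, -10-, 0--1, 1-0-, 10--
Prime implicants: --01, -0-1, -01-, -10-, 0--1, 1-0-, 10--
PI chart (minterm → PIs covering it):
  1 | --01,-0-1,0--1
  2 | -01-  (sole → essential)
  3 | -0-1,-01-,0--1
  4 | -10-  (sole → essential)
  5 | --01,-10-,0--1
  7 | 0--1  (sole → essential)
  9 | --01,-0-1,1-0-,10--
  11 | -0-1,-01-,10--
  12 | -10-,1-0-
  13 | --01,-10-,1-0-
Essential prime implicants: -01-, -10-, 0--1

3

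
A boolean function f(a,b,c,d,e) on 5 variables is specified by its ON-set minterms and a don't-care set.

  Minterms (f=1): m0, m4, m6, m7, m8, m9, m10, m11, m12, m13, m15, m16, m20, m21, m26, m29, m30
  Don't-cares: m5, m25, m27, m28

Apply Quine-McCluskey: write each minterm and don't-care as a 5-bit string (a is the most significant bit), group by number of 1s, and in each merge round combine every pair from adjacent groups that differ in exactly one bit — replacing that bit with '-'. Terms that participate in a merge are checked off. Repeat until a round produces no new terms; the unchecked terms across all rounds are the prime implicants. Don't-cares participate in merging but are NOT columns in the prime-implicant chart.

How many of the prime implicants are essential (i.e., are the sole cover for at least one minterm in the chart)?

size-2^0 implicants → 00000(✓)  00100(✓)  00101(✓)  00110(✓)  00111(✓)  01000(✓)  01001(✓)  01010(✓)  01011(✓)  01100(✓)  01101(✓)  01111(✓)  10000(✓)  10100(✓)  10101(✓)  11001(✓)  11010(✓)  11011(✓)  11100(✓)  11101(✓)  11110(✓)
size-2^1 implicants → -0000(✓)  -0100(✓)  -0101(✓)  -1001(✓)  -1010(✓)  -1011(✓)  -1100(✓)  -1101(✓)  0-000(✓)  0-100(✓)  0-101(✓)  0-111(✓)  00-00(✓)  001-0(✓)  001-1(✓)  0010-(✓)  0011-(✓)  01-00(✓)  01-01(✓)  01-11(✓)  010-0(✓)  010-1(✓)  0100-(✓)  0101-(✓)  011-1(✓)  0110-(✓)  1-100(✓)  1-101(✓)  10-00(✓)  1010-(✓)  11-01(✓)  11-10  110-1(✓)  1101-(✓)  111-0  1110-(✓)
size-2^2 implicants → --100(✓)  --101(✓)  -0-00  -010-(✓)  -1-01  -10-1  -101-  -110-(✓)  0--00  0-1-1  0-10-(✓)  001--  01--1  01-0-  010--  1-10-(✓)
size-2^3 implicants → --10-
Unchecked terms (primes): --10-, -0-00, -1-01, -10-1, -101-, 0--00, 0-1-1, 001--, 01--1, 01-0-, 010--, 11-10, 111-0
Minterm coverage:
  m0 ⊆ -0-00,0--00
  m4 ⊆ --10-,-0-00,0--00,001--
  m6 ⊆ 001-- [E]
  m7 ⊆ 0-1-1,001--
  m8 ⊆ 0--00,01-0-,010--
  m9 ⊆ -1-01,-10-1,01--1,01-0-,010--
  m10 ⊆ -101-,010--
  m11 ⊆ -10-1,-101-,01--1,010--
  m12 ⊆ --10-,0--00,01-0-
  m13 ⊆ --10-,-1-01,0-1-1,01--1,01-0-
  m15 ⊆ 0-1-1,01--1
  m16 ⊆ -0-00 [E]
  m20 ⊆ --10-,-0-00
  m21 ⊆ --10- [E]
  m26 ⊆ -101-,11-10
  m29 ⊆ --10-,-1-01
  m30 ⊆ 11-10,111-0
E = {--10-, -0-00, 001--}

3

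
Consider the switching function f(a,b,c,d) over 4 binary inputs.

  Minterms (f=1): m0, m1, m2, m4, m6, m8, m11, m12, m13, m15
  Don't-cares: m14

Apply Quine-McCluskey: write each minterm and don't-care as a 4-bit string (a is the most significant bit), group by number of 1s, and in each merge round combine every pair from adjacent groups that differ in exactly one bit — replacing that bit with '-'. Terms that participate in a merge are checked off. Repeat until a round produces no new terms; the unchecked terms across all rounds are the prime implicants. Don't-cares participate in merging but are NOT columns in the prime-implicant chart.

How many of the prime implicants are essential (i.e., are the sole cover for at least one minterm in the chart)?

5

Round 0: 0000✓ 0001✓ 0010✓ 0100✓ 0110✓ 1000✓ 1011✓ 1100✓ 1101✓ 1110✓ 1111✓
Round 1: -000✓ -100✓ -110✓ 0-00✓ 0-10✓ 00-0✓ 000- 01-0✓ 1-00✓ 1-11 11-0✓ 11-1✓ 110-✓ 111-✓
Round 2: --00 -1-0 0--0 11--
PIs = {--00, -1-0, 0--0, 000-, 1-11, 11--}
Coverage chart:
  m0: --00,0--0,000-
  m1: 000- ←essential
  m2: 0--0 ←essential
  m4: --00,-1-0,0--0
  m6: -1-0,0--0
  m8: --00 ←essential
  m11: 1-11 ←essential
  m12: --00,-1-0,11--
  m13: 11-- ←essential
  m15: 1-11,11--
Essential: --00, 0--0, 000-, 1-11, 11--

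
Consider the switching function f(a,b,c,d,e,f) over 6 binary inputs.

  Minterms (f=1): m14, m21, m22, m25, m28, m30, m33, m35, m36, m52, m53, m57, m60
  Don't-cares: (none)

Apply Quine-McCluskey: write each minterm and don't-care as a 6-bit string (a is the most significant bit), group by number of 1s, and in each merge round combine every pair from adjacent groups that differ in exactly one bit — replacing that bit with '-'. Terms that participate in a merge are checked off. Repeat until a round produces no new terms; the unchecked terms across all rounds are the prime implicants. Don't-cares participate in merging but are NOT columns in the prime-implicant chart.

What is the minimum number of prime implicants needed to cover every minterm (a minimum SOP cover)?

7

size-2^0 implicants → 001110(✓)  010101(✓)  010110(✓)  011001(✓)  011100(✓)  011110(✓)  100001(✓)  100011(✓)  100100(✓)  110100(✓)  110101(✓)  111001(✓)  111100(✓)
size-2^1 implicants → -10101  -11001  -11100  0-1110  01-110  0111-0  1-0100  1000-1  11-100  11010-
Unchecked terms (primes): -10101, -11001, -11100, 0-1110, 01-110, 0111-0, 1-0100, 1000-1, 11-100, 11010-
Minterm coverage:
  m14 ⊆ 0-1110 [E]
  m21 ⊆ -10101 [E]
  m22 ⊆ 01-110 [E]
  m25 ⊆ -11001 [E]
  m28 ⊆ -11100,0111-0
  m30 ⊆ 0-1110,01-110,0111-0
  m33 ⊆ 1000-1 [E]
  m35 ⊆ 1000-1 [E]
  m36 ⊆ 1-0100 [E]
  m52 ⊆ 1-0100,11-100,11010-
  m53 ⊆ -10101,11010-
  m57 ⊆ -11001 [E]
  m60 ⊆ -11100,11-100
E = {-10101, -11001, 0-1110, 01-110, 1-0100, 1000-1}
Petrick residual → -11100
Cover = bc'de'f + bcd'e'f + bcde'f' + a'cdef' + a'bdef' + ac'de'f' + ab'c'd'f  |cover|=7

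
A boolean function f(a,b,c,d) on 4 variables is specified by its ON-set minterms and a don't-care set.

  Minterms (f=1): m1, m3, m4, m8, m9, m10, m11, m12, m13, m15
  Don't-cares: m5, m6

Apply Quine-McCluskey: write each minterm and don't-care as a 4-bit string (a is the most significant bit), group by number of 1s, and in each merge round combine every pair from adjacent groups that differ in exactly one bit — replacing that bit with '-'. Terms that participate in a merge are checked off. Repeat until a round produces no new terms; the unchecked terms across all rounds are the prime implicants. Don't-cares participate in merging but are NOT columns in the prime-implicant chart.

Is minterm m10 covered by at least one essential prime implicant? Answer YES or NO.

YES

size-2^0 implicants → 0001(✓)  0011(✓)  0100(✓)  0101(✓)  0110(✓)  1000(✓)  1001(✓)  1010(✓)  1011(✓)  1100(✓)  1101(✓)  1111(✓)
size-2^1 implicants → -001(✓)  -011(✓)  -100(✓)  -101(✓)  0-01(✓)  00-1(✓)  01-0  010-(✓)  1-00(✓)  1-01(✓)  1-11(✓)  10-0(✓)  10-1(✓)  100-(✓)  101-(✓)  11-1(✓)  110-(✓)
size-2^2 implicants → --01  -0-1  -10-  1--1  1-0-  10--
Unchecked terms (primes): --01, -0-1, -10-, 01-0, 1--1, 1-0-, 10--
Minterm coverage:
  m1 ⊆ --01,-0-1
  m3 ⊆ -0-1 [E]
  m4 ⊆ -10-,01-0
  m8 ⊆ 1-0-,10--
  m9 ⊆ --01,-0-1,1--1,1-0-,10--
  m10 ⊆ 10-- [E]
  m11 ⊆ -0-1,1--1,10--
  m12 ⊆ -10-,1-0-
  m13 ⊆ --01,-10-,1--1,1-0-
  m15 ⊆ 1--1 [E]
E = {-0-1, 1--1, 10--}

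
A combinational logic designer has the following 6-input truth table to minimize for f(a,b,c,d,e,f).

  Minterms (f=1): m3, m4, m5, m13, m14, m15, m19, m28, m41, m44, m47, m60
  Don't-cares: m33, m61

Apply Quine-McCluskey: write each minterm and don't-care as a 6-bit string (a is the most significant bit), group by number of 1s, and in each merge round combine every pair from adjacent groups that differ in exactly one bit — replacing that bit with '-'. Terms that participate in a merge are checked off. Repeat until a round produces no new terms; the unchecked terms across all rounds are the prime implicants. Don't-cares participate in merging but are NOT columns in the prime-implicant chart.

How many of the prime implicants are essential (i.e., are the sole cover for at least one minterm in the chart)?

7

[col 0] 000011*, 000100*, 000101*, 001101*, 001110*, 001111*, 010011*, 011100*, 100001*, 101001*, 101100*, 101111*, 111100*, 111101*
[col 1] -01111, -11100, 0-0011, 00-101, 00010-, 0011-1, 00111-, 1-1100, 10-001, 11110-
Prime implicants: -01111, -11100, 0-0011, 00-101, 00010-, 0011-1, 00111-, 1-1100, 10-001, 11110-
PI chart (minterm → PIs covering it):
  3 | 0-0011  (sole → essential)
  4 | 00010-  (sole → essential)
  5 | 00-101,00010-
  13 | 00-101,0011-1
  14 | 00111-  (sole → essential)
  15 | -01111,0011-1,00111-
  19 | 0-0011  (sole → essential)
  28 | -11100  (sole → essential)
  41 | 10-001  (sole → essential)
  44 | 1-1100  (sole → essential)
  47 | -01111  (sole → essential)
  60 | -11100,1-1100,11110-
Essential prime implicants: -01111, -11100, 0-0011, 00010-, 00111-, 1-1100, 10-001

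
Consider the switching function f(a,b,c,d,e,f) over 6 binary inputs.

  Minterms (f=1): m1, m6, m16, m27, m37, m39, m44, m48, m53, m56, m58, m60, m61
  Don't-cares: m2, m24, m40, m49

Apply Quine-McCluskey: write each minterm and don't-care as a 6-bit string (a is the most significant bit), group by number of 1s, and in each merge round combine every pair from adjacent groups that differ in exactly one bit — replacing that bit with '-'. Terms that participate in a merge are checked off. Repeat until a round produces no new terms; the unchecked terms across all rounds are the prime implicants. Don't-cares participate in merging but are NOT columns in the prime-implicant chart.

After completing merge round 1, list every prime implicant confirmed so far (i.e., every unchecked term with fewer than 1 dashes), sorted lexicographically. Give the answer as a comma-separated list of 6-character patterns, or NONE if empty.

000001, 011011

size-2^0 implicants → 000001  000010(✓)  000110(✓)  010000(✓)  011000(✓)  011011  100101(✓)  100111(✓)  101000(✓)  101100(✓)  110000(✓)  110001(✓)  110101(✓)  111000(✓)  111010(✓)  111100(✓)  111101(✓)
size-2^1 implicants → -10000(✓)  -11000(✓)  000-10  01-000(✓)  1-0101  1-1000(✓)  1-1100(✓)  1001-1  101-00(✓)  11-000(✓)  11-101  110-01  11000-  111-00(✓)  1110-0  11110-
size-2^2 implicants → -1-000  1-1-00
Unchecked terms (primes): -1-000, 000-10, 000001, 011011, 1-0101, 1-1-00, 1001-1, 11-101, 110-01, 11000-, 1110-0, 11110-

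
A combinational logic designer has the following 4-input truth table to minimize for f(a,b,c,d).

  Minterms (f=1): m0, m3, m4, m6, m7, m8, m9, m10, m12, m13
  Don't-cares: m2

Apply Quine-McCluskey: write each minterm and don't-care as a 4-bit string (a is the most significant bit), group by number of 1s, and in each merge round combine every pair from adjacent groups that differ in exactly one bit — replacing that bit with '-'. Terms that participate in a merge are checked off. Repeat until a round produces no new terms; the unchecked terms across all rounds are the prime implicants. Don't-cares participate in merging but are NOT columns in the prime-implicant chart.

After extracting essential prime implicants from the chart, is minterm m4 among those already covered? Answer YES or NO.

size-2^0 implicants → 0000(✓)  0010(✓)  0011(✓)  0100(✓)  0110(✓)  0111(✓)  1000(✓)  1001(✓)  1010(✓)  1100(✓)  1101(✓)
size-2^1 implicants → -000(✓)  -010(✓)  -100(✓)  0-00(✓)  0-10(✓)  0-11(✓)  00-0(✓)  001-(✓)  01-0(✓)  011-(✓)  1-00(✓)  1-01(✓)  10-0(✓)  100-(✓)  110-(✓)
size-2^2 implicants → --00  -0-0  0--0  0-1-  1-0-
Unchecked terms (primes): --00, -0-0, 0--0, 0-1-, 1-0-
Minterm coverage:
  m0 ⊆ --00,-0-0,0--0
  m3 ⊆ 0-1- [E]
  m4 ⊆ --00,0--0
  m6 ⊆ 0--0,0-1-
  m7 ⊆ 0-1- [E]
  m8 ⊆ --00,-0-0,1-0-
  m9 ⊆ 1-0- [E]
  m10 ⊆ -0-0 [E]
  m12 ⊆ --00,1-0-
  m13 ⊆ 1-0- [E]
E = {-0-0, 0-1-, 1-0-}

NO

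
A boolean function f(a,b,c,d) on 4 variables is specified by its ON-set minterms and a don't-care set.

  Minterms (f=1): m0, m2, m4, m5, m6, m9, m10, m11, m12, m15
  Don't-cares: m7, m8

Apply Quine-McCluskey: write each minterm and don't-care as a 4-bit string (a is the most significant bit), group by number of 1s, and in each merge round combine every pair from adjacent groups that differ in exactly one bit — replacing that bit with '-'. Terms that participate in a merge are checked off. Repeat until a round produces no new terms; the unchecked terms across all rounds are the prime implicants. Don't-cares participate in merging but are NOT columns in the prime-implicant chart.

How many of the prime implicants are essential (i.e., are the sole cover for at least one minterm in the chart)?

3

Round 0: 0000✓ 0010✓ 0100✓ 0101✓ 0110✓ 0111✓ 1000✓ 1001✓ 1010✓ 1011✓ 1100✓ 1111✓
Round 1: -000✓ -010✓ -100✓ -111 0-00✓ 0-10✓ 00-0✓ 01-0✓ 01-1✓ 010-✓ 011-✓ 1-00✓ 1-11 10-0✓ 10-1✓ 100-✓ 101-✓
Round 2: --00 -0-0 0--0 01-- 10--
PIs = {--00, -0-0, -111, 0--0, 01--, 1-11, 10--}
Coverage chart:
  m0: --00,-0-0,0--0
  m2: -0-0,0--0
  m4: --00,0--0,01--
  m5: 01-- ←essential
  m6: 0--0,01--
  m9: 10-- ←essential
  m10: -0-0,10--
  m11: 1-11,10--
  m12: --00 ←essential
  m15: -111,1-11
Essential: --00, 01--, 10--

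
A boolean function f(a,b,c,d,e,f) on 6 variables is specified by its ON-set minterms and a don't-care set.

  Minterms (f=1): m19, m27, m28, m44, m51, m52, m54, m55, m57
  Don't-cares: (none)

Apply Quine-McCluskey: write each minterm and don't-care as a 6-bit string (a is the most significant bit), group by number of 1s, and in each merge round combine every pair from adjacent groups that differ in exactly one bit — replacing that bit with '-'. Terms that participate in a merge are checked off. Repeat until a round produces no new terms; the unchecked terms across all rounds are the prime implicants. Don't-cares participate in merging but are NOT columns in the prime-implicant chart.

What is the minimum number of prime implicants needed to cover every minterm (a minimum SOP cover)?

6

Round 0: 010011✓ 011011✓ 011100 101100 110011✓ 110100✓ 110110✓ 110111✓ 111001
Round 1: -10011 01-011 110-11 1101-0 11011-
PIs = {-10011, 01-011, 011100, 101100, 110-11, 1101-0, 11011-, 111001}
Coverage chart:
  m19: -10011,01-011
  m27: 01-011 ←essential
  m28: 011100 ←essential
  m44: 101100 ←essential
  m51: -10011,110-11
  m52: 1101-0 ←essential
  m54: 1101-0,11011-
  m55: 110-11,11011-
  m57: 111001 ←essential
Essential: 01-011, 011100, 101100, 1101-0, 111001
Petrick residual → 110-11
Min cover (6 terms): a'bd'ef + a'bcde'f' + ab'cde'f' + abc'ef + abc'df' + abcd'e'f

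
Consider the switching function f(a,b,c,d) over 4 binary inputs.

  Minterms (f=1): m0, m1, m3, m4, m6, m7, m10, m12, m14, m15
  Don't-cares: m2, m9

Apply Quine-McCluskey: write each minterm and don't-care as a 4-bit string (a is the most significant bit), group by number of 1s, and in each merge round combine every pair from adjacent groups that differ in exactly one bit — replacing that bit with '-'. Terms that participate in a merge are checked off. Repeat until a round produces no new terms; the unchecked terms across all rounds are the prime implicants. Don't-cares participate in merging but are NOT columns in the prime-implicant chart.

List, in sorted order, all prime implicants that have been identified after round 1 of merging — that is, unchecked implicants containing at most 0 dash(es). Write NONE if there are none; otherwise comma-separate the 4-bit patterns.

size-2^0 implicants → 0000(✓)  0001(✓)  0010(✓)  0011(✓)  0100(✓)  0110(✓)  0111(✓)  1001(✓)  1010(✓)  1100(✓)  1110(✓)  1111(✓)
size-2^1 implicants → -001  -010(✓)  -100(✓)  -110(✓)  -111(✓)  0-00(✓)  0-10(✓)  0-11(✓)  00-0(✓)  00-1(✓)  000-(✓)  001-(✓)  01-0(✓)  011-(✓)  1-10(✓)  11-0(✓)  111-(✓)
size-2^2 implicants → --10  -1-0  -11-  0--0  0-1-  00--
Unchecked terms (primes): --10, -001, -1-0, -11-, 0--0, 0-1-, 00--

NONE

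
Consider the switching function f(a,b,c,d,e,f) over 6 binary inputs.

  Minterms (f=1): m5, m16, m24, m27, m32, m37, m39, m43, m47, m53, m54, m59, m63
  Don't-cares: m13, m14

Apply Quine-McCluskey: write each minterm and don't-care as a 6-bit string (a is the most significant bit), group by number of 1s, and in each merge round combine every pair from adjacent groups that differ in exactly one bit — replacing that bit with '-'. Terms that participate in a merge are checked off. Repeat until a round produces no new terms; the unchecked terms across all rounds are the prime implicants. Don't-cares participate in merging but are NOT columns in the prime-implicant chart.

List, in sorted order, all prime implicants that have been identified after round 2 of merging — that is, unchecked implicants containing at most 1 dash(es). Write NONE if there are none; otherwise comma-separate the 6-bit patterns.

Round 0: 000101✓ 001101✓ 001110 010000✓ 011000✓ 011011✓ 100000 100101✓ 100111✓ 101011✓ 101111✓ 110101✓ 110110 111011✓ 111111✓
Round 1: -00101 -11011 00-101 01-000 1-0101 1-1011✓ 1-1111✓ 10-111 1001-1 101-11✓ 111-11✓
Round 2: 1-1-11
PIs = {-00101, -11011, 00-101, 001110, 01-000, 1-0101, 1-1-11, 10-111, 100000, 1001-1, 110110}

-00101, -11011, 00-101, 001110, 01-000, 1-0101, 10-111, 100000, 1001-1, 110110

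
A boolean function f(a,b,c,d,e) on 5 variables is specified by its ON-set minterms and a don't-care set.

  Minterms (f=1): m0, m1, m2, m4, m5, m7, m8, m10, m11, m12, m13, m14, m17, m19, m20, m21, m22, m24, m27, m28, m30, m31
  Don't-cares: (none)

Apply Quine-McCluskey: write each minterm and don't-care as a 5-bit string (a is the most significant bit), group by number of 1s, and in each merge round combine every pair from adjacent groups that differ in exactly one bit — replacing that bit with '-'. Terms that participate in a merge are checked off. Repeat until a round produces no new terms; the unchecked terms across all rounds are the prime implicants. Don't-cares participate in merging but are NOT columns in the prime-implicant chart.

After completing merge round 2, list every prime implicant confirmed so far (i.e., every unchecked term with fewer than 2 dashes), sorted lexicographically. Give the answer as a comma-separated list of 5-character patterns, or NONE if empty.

-1011, 001-1, 0101-, 1-011, 100-1, 11-11, 1111-

Round 0: 00000✓ 00001✓ 00010✓ 00100✓ 00101✓ 00111✓ 01000✓ 01010✓ 01011✓ 01100✓ 01101✓ 01110✓ 10001✓ 10011✓ 10100✓ 10101✓ 10110✓ 11000✓ 11011✓ 11100✓ 11110✓ 11111✓
Round 1: -0001✓ -0100✓ -0101✓ -1000✓ -1011 -1100✓ -1110✓ 0-000✓ 0-010✓ 0-100✓ 0-101✓ 00-00✓ 00-01✓ 000-0✓ 0000-✓ 001-1 0010-✓ 01-00✓ 01-10✓ 010-0✓ 0101- 011-0✓ 0110-✓ 1-011 1-100✓ 1-110✓ 10-01✓ 100-1 101-0✓ 1010-✓ 11-00✓ 11-11 111-0✓ 1111-
Round 2: --100 -0-01 -010- -1-00 -11-0 0--00 0-0-0 0-10- 00-0- 01--0 1-1-0
PIs = {--100, -0-01, -010-, -1-00, -1011, -11-0, 0--00, 0-0-0, 0-10-, 00-0-, 001-1, 01--0, 0101-, 1-011, 1-1-0, 100-1, 11-11, 1111-}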